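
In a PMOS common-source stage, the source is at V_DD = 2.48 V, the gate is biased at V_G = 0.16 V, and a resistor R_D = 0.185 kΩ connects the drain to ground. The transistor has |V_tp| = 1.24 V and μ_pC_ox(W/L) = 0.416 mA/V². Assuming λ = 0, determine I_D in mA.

V_SG = V_DD − V_G = 2.48 − 0.16 = 2.32 V, so V_ov = 2.32 − 1.24 = 1.08 V.
Assume saturation: I_D = ½ k_p V_ov² = 0.5 × 0.416 × 1.08² = 0.243 mA, giving V_SD = V_DD − I_D R_D = 2.48 − 0.243 × 0.185 = 2.44 V.
V_SD = 2.44 V ≥ V_ov = 1.08 V, confirming saturation.

I_D = 0.243 mA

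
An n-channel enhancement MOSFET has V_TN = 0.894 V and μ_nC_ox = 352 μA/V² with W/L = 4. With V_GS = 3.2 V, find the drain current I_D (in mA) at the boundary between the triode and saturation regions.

I_D = 3.74 mA

At the boundary V_DS = V_ov = V_GS − V_TN = 3.2 − 0.894 = 2.31 V.
k_n = μ_nC_ox · (W/L) = 1.408 mA/V².
I_D = ½ k_n V_ov² = 0.5 × 1.408 × 2.31² = 3.74 mA.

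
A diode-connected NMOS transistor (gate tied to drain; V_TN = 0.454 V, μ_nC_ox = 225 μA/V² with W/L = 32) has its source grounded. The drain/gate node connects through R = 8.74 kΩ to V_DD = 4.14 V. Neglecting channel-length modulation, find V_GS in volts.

With gate tied to drain, V_GS = V_DS ≥ V_GS − V_TN, so the device is in saturation.
k_n = μ_nC_ox · (W/L) = 7.2 mA/V².
KCL at the drain: ½ k_n (V_GS − V_TN)² = (V_DD − V_GS)/R.
Let x = V_GS − 0.454. Then 31.5 x² + x − 3.686 = 0, giving x = 0.327 V (positive root), so V_GS = 0.781 V.
I_D = (V_DD − V_GS)/R = (4.14 − 0.781) / 8.74 = 0.384 mA.

V_GS = 0.781 V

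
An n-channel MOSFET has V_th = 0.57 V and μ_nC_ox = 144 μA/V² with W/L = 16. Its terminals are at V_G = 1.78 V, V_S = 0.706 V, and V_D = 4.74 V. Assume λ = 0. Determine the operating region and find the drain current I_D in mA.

V_GS = V_G − V_S = 1.78 − 0.706 = 1.07 V; V_DS = V_D − V_S = 4.74 − 0.706 = 4.03 V.
k_n = μ_nC_ox · (W/L) = 2.304 mA/V².
V_ov = V_GS − V_th = 1.07 − 0.57 = 0.504 V.
Since V_DS = 4.03 V ≥ V_ov = 0.504 V, the device is in saturation.
I_D = ½ k_n V_ov² = 0.5 × 2.304 × 0.504² = 0.293 mA.

Saturation; I_D = 0.293 mA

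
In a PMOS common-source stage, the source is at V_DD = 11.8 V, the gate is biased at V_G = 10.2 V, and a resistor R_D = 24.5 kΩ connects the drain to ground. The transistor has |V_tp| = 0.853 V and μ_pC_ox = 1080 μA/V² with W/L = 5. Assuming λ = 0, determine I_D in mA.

I_D = 0.476 mA

V_SG = V_DD − V_G = 11.8 − 10.2 = 1.6 V, so V_ov = 1.6 − 0.853 = 0.747 V.
k_p = μ_pC_ox · (W/L) = 5.4 mA/V².
Assume saturation: I_D = ½ k_p V_ov² = 0.5 × 5.4 × 0.747² = 1.51 mA, giving V_SD = V_DD − I_D R_D = 11.8 − 1.51 × 24.5 = -25.1 V.
But -25.1 V < V_ov = 0.747 V, so the device is actually in triode.
In triode I_D = k_p[V_ov V_SD − ½ V_SD²] and I_D = (V_DD − V_SD)/R_D. Equating: 66.2 V_SD² − 99.83 V_SD + 11.8 = 0, giving V_SD = 0.129 V (the root below V_ov).
I_D = (11.8 − 0.129) / 24.5 = 0.476 mA.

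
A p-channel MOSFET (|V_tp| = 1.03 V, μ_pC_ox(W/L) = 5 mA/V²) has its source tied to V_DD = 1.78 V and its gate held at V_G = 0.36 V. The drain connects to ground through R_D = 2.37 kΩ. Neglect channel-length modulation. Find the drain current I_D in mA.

V_SG = V_DD − V_G = 1.78 − 0.36 = 1.42 V, so V_ov = 1.42 − 1.03 = 0.39 V.
Assume saturation: I_D = ½ k_p V_ov² = 0.5 × 5 × 0.39² = 0.38 mA, giving V_SD = V_DD − I_D R_D = 1.78 − 0.38 × 2.37 = 0.879 V.
V_SD = 0.879 V ≥ V_ov = 0.39 V, confirming saturation.

I_D = 0.380 mA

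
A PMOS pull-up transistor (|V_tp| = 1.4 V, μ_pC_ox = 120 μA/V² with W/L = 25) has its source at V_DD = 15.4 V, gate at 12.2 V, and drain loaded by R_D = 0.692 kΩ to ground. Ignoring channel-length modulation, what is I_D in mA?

I_D = 4.86 mA

V_SG = V_DD − V_G = 15.4 − 12.2 = 3.2 V, so V_ov = 3.2 − 1.4 = 1.8 V.
k_p = μ_pC_ox · (W/L) = 3 mA/V².
Assume saturation: I_D = ½ k_p V_ov² = 0.5 × 3 × 1.8² = 4.86 mA, giving V_SD = V_DD − I_D R_D = 15.4 − 4.86 × 0.692 = 12 V.
V_SD = 12 V ≥ V_ov = 1.8 V, confirming saturation.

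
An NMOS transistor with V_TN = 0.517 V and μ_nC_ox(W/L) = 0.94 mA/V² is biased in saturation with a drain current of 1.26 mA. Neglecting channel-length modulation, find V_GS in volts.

V_GS = 2.15 V

In saturation I_D = ½ k_n (V_GS − V_TN)², so V_GS − V_TN = √(2 I_D / k_n) = √(2 × 1.26 / 0.94) = 1.64 V.
V_GS = 0.517 + 1.64 = 2.15 V.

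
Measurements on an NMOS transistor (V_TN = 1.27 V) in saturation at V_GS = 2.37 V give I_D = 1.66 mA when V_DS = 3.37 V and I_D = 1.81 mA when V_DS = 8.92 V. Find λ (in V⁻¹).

With V_GS fixed, I_D ∝ (1 + λ V_DS) in saturation, so I_D2/I_D1 = (1 + λ V_DS2)/(1 + λ V_DS1).
1.81/1.66 = 1.09 = (1 + 8.92 λ)/(1 + 3.37 λ).
Solving: λ (I_D1 V_DS2 − I_D2 V_DS1) = I_D2 − I_D1, so λ = (1.81 − 1.66) / (1.66 × 8.92 − 1.81 × 3.37) = 0.15 / 8.71 = 0.0172 V⁻¹.

λ = 0.0172 V⁻¹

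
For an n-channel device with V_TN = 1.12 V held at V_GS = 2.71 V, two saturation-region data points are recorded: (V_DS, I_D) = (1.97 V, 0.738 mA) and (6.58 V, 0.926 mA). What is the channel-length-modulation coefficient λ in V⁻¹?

λ = 0.0620 V⁻¹

With V_GS fixed, I_D ∝ (1 + λ V_DS) in saturation, so I_D2/I_D1 = (1 + λ V_DS2)/(1 + λ V_DS1).
0.926/0.738 = 1.255 = (1 + 6.58 λ)/(1 + 1.97 λ).
Solving: λ (I_D1 V_DS2 − I_D2 V_DS1) = I_D2 − I_D1, so λ = (0.926 − 0.738) / (0.738 × 6.58 − 0.926 × 1.97) = 0.188 / 3.03 = 0.062 V⁻¹.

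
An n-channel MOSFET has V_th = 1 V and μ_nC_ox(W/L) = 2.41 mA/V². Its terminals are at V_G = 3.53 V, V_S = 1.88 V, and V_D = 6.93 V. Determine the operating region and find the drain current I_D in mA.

Saturation; I_D = 0.509 mA

V_GS = V_G − V_S = 3.53 − 1.88 = 1.65 V; V_DS = V_D − V_S = 6.93 − 1.88 = 5.05 V.
V_ov = V_GS − V_th = 1.65 − 1 = 0.65 V.
Since V_DS = 5.05 V ≥ V_ov = 0.65 V, the device is in saturation.
I_D = ½ k_n V_ov² = 0.5 × 2.41 × 0.65² = 0.509 mA.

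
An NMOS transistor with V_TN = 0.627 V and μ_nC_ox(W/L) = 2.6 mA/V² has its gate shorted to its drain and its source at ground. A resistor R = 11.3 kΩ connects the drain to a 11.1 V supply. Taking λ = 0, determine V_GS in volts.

V_GS = 1.44 V

With gate tied to drain, V_GS = V_DS ≥ V_GS − V_TN, so the device is in saturation.
KCL at the drain: ½ k_n (V_GS − V_TN)² = (V_DD − V_GS)/R.
Let x = V_GS − 0.627. Then 14.7 x² + x − 10.47 = 0, giving x = 0.811 V (positive root), so V_GS = 1.44 V.
I_D = (V_DD − V_GS)/R = (11.1 − 1.44) / 11.3 = 0.855 mA.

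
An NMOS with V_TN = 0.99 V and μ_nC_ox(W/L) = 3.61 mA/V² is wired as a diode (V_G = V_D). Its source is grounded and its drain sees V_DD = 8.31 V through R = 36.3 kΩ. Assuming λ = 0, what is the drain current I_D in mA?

I_D = 0.193 mA

With gate tied to drain, V_GS = V_DS ≥ V_GS − V_TN, so the device is in saturation.
KCL at the drain: ½ k_n (V_GS − V_TN)² = (V_DD − V_GS)/R.
Let x = V_GS − 0.99. Then 65.5 x² + x − 7.32 = 0, giving x = 0.327 V (positive root), so V_GS = 1.32 V.
I_D = (V_DD − V_GS)/R = (8.31 − 1.32) / 36.3 = 0.193 mA.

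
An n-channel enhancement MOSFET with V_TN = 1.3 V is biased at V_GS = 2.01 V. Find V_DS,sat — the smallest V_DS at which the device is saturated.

V_DS,sat = 0.710 V

The boundary between triode and saturation is V_DS = V_GS − V_TN = V_ov.
V_ov = 2.01 − 1.3 = 0.71 V.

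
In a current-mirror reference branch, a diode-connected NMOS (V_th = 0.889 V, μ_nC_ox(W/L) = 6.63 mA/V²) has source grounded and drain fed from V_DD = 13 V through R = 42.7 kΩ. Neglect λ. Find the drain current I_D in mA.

I_D = 0.277 mA

With gate tied to drain, V_GS = V_DS ≥ V_GS − V_th, so the device is in saturation.
KCL at the drain: ½ k_n (V_GS − V_th)² = (V_DD − V_GS)/R.
Let x = V_GS − 0.889. Then 142 x² + x − 12.11 = 0, giving x = 0.289 V (positive root), so V_GS = 1.18 V.
I_D = (V_DD − V_GS)/R = (13 − 1.18) / 42.7 = 0.277 mA.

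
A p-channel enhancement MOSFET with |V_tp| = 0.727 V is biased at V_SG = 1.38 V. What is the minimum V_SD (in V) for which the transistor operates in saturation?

V_SD,sat = 0.653 V

The boundary between triode and saturation is V_SD = V_SG − |V_tp| = V_ov.
V_ov = 1.38 − 0.727 = 0.653 V.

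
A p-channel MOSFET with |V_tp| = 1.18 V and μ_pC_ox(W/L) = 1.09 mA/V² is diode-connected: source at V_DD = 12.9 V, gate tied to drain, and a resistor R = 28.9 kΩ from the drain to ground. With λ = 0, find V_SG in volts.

V_SG = 2.01 V

With gate tied to drain, V_SG = V_SD ≥ V_SG − |V_tp|, so the device is in saturation.
KCL at the drain: ½ k_p (V_SG − |V_tp|)² = (V_DD − V_SG)/R.
Let x = V_SG − 1.18. Then 15.8 x² + x − 11.72 = 0, giving x = 0.831 V (positive root), so V_SG = 2.01 V.
I_D = (V_DD − V_SG)/R = (12.9 − 2.01) / 28.9 = 0.377 mA.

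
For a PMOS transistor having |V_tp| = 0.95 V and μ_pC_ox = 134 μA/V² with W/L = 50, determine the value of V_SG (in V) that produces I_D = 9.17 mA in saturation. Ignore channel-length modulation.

V_SG = 2.60 V

k_p = μ_pC_ox · (W/L) = 6.7 mA/V².
In saturation I_D = ½ k_p (V_SG − |V_tp|)², so V_SG − |V_tp| = √(2 I_D / k_p) = √(2 × 9.17 / 6.7) = 1.65 V.
V_SG = 0.95 + 1.65 = 2.6 V.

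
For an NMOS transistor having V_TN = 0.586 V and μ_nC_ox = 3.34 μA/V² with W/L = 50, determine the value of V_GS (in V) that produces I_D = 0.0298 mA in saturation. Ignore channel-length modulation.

V_GS = 1.18 V

k_n = μ_nC_ox · (W/L) = 0.167 mA/V².
In saturation I_D = ½ k_n (V_GS − V_TN)², so V_GS − V_TN = √(2 I_D / k_n) = √(2 × 0.0298 / 0.167) = 0.597 V.
V_GS = 0.586 + 0.597 = 1.18 V.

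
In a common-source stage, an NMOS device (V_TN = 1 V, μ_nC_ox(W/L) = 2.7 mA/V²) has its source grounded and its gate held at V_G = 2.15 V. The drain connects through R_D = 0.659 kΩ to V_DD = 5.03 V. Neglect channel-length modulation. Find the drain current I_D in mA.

V_GS = V_G = 2.15 V, so V_ov = 2.15 − 1 = 1.15 V.
Assume saturation: I_D = ½ k_n V_ov² = 0.5 × 2.7 × 1.15² = 1.79 mA, giving V_DS = V_DD − I_D R_D = 5.03 − 1.79 × 0.659 = 3.85 V.
V_DS = 3.85 V ≥ V_ov = 1.15 V, confirming saturation.

I_D = 1.79 mA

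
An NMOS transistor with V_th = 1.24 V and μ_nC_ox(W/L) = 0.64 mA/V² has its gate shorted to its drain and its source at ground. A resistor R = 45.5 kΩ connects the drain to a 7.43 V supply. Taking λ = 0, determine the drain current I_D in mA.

I_D = 0.122 mA

With gate tied to drain, V_GS = V_DS ≥ V_GS − V_th, so the device is in saturation.
KCL at the drain: ½ k_n (V_GS − V_th)² = (V_DD − V_GS)/R.
Let x = V_GS − 1.24. Then 14.6 x² + x − 6.19 = 0, giving x = 0.619 V (positive root), so V_GS = 1.86 V.
I_D = (V_DD − V_GS)/R = (7.43 − 1.86) / 45.5 = 0.122 mA.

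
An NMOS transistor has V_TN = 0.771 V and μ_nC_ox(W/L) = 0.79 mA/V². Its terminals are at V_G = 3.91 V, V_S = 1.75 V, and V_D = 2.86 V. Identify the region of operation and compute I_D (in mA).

V_GS = V_G − V_S = 3.91 − 1.75 = 2.16 V; V_DS = V_D − V_S = 2.86 − 1.75 = 1.11 V.
V_ov = V_GS − V_TN = 2.16 − 0.771 = 1.39 V.
Since V_DS = 1.11 V < V_ov = 1.39 V, the device is in the triode region.
I_D = k_n [V_ov · V_DS − ½ V_DS²] = 0.79 × [1.39 × 1.11 − 0.5 × 1.11²] = 0.731 mA.

Triode; I_D = 0.731 mA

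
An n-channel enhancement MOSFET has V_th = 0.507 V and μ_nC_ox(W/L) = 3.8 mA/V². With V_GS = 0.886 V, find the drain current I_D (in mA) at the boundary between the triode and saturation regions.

I_D = 0.273 mA

At the boundary V_DS = V_ov = V_GS − V_th = 0.886 − 0.507 = 0.379 V.
I_D = ½ k_n V_ov² = 0.5 × 3.8 × 0.379² = 0.273 mA.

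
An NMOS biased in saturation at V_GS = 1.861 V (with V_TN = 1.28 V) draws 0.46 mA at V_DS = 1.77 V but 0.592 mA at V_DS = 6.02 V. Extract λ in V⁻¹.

λ = 0.0767 V⁻¹

With V_GS fixed, I_D ∝ (1 + λ V_DS) in saturation, so I_D2/I_D1 = (1 + λ V_DS2)/(1 + λ V_DS1).
0.592/0.46 = 1.287 = (1 + 6.02 λ)/(1 + 1.77 λ).
Solving: λ (I_D1 V_DS2 − I_D2 V_DS1) = I_D2 − I_D1, so λ = (0.592 − 0.46) / (0.46 × 6.02 − 0.592 × 1.77) = 0.132 / 1.72 = 0.0767 V⁻¹.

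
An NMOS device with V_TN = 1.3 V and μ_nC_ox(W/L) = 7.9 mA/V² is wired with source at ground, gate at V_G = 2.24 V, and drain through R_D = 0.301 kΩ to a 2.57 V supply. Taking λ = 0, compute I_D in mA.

V_GS = V_G = 2.24 V, so V_ov = 2.24 − 1.3 = 0.94 V.
Assume saturation: I_D = ½ k_n V_ov² = 0.5 × 7.9 × 0.94² = 3.49 mA, giving V_DS = V_DD − I_D R_D = 2.57 − 3.49 × 0.301 = 1.52 V.
V_DS = 1.52 V ≥ V_ov = 0.94 V, confirming saturation.

I_D = 3.49 mA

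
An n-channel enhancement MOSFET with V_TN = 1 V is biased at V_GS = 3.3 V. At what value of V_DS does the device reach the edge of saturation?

V_DS,sat = 2.30 V

The boundary between triode and saturation is V_DS = V_GS − V_TN = V_ov.
V_ov = 3.3 − 1 = 2.3 V.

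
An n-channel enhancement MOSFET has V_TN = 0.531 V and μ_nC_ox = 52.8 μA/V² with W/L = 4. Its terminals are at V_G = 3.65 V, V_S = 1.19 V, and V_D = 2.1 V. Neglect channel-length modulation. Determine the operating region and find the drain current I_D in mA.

V_GS = V_G − V_S = 3.65 − 1.19 = 2.46 V; V_DS = V_D − V_S = 2.1 − 1.19 = 0.91 V.
k_n = μ_nC_ox · (W/L) = 0.2112 mA/V².
V_ov = V_GS − V_TN = 2.46 − 0.531 = 1.93 V.
Since V_DS = 0.91 V < V_ov = 1.93 V, the device is in the triode region.
I_D = k_n [V_ov · V_DS − ½ V_DS²] = 0.2112 × [1.93 × 0.91 − 0.5 × 0.91²] = 0.283 mA.

Triode; I_D = 0.283 mA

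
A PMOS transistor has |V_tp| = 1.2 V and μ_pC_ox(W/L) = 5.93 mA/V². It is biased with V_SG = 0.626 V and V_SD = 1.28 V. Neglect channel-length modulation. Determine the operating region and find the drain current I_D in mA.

Cutoff; I_D = 0 mA

V_SG = 0.626 V < |V_tp| = 1.2 V, so the transistor is in cutoff.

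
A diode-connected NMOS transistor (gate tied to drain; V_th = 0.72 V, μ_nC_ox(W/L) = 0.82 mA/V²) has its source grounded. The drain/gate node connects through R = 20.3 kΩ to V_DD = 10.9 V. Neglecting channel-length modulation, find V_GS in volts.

With gate tied to drain, V_GS = V_DS ≥ V_GS − V_th, so the device is in saturation.
KCL at the drain: ½ k_n (V_GS − V_th)² = (V_DD − V_GS)/R.
Let x = V_GS − 0.72. Then 8.32 x² + x − 10.18 = 0, giving x = 1.05 V (positive root), so V_GS = 1.77 V.
I_D = (V_DD − V_GS)/R = (10.9 − 1.77) / 20.3 = 0.45 mA.

V_GS = 1.77 V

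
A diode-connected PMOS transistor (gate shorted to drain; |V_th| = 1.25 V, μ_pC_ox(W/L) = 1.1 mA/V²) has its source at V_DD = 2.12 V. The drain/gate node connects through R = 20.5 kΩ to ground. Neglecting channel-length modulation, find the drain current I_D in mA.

I_D = 0.0309 mA

With gate tied to drain, V_SG = V_SD ≥ V_SG − |V_th|, so the device is in saturation.
KCL at the drain: ½ k_p (V_SG − |V_th|)² = (V_DD − V_SG)/R.
Let x = V_SG − 1.25. Then 11.3 x² + x − 0.87 = 0, giving x = 0.237 V (positive root), so V_SG = 1.49 V.
I_D = (V_DD − V_SG)/R = (2.12 − 1.49) / 20.5 = 0.0309 mA.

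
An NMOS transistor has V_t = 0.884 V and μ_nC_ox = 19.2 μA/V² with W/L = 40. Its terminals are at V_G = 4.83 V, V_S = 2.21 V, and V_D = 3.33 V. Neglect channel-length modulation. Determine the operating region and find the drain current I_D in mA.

V_GS = V_G − V_S = 4.83 − 2.21 = 2.62 V; V_DS = V_D − V_S = 3.33 − 2.21 = 1.12 V.
k_n = μ_nC_ox · (W/L) = 0.768 mA/V².
V_ov = V_GS − V_t = 2.62 − 0.884 = 1.74 V.
Since V_DS = 1.12 V < V_ov = 1.74 V, the device is in the triode region.
I_D = k_n [V_ov · V_DS − ½ V_DS²] = 0.768 × [1.74 × 1.12 − 0.5 × 1.12²] = 1.01 mA.

Triode; I_D = 1.01 mA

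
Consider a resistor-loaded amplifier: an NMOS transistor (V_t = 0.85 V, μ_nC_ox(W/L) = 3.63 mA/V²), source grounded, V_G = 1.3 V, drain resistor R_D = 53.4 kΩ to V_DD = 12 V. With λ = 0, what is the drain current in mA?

V_GS = V_G = 1.3 V, so V_ov = 1.3 − 0.85 = 0.45 V.
Assume saturation: I_D = ½ k_n V_ov² = 0.5 × 3.63 × 0.45² = 0.368 mA, giving V_DS = V_DD − I_D R_D = 12 − 0.368 × 53.4 = -7.63 V.
But -7.63 V < V_ov = 0.45 V, so the device is actually in triode.
In triode I_D = k_n[V_ov V_DS − ½ V_DS²] and I_D = (V_DD − V_DS)/R_D. Equating: 96.9 V_DS² − 88.23 V_DS + 12 = 0, giving V_DS = 0.166 V (the root below V_ov).
I_D = (12 − 0.166) / 53.4 = 0.222 mA.

I_D = 0.222 mA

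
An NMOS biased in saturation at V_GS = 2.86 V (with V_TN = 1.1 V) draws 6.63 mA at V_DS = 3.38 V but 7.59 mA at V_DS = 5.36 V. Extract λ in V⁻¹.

λ = 0.0971 V⁻¹

With V_GS fixed, I_D ∝ (1 + λ V_DS) in saturation, so I_D2/I_D1 = (1 + λ V_DS2)/(1 + λ V_DS1).
7.59/6.63 = 1.145 = (1 + 5.36 λ)/(1 + 3.38 λ).
Solving: λ (I_D1 V_DS2 − I_D2 V_DS1) = I_D2 − I_D1, so λ = (7.59 − 6.63) / (6.63 × 5.36 − 7.59 × 3.38) = 0.96 / 9.88 = 0.0971 V⁻¹.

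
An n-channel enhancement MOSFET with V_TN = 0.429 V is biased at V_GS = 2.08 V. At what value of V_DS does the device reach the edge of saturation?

The boundary between triode and saturation is V_DS = V_GS − V_TN = V_ov.
V_ov = 2.08 − 0.429 = 1.65 V.

V_DS,sat = 1.65 V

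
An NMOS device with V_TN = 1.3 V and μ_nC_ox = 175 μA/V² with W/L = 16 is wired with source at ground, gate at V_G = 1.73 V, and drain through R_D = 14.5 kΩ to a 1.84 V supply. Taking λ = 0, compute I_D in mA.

V_GS = V_G = 1.73 V, so V_ov = 1.73 − 1.3 = 0.43 V.
k_n = μ_nC_ox · (W/L) = 2.8 mA/V².
Assume saturation: I_D = ½ k_n V_ov² = 0.5 × 2.8 × 0.43² = 0.259 mA, giving V_DS = V_DD − I_D R_D = 1.84 − 0.259 × 14.5 = -1.91 V.
But -1.91 V < V_ov = 0.43 V, so the device is actually in triode.
In triode I_D = k_n[V_ov V_DS − ½ V_DS²] and I_D = (V_DD − V_DS)/R_D. Equating: 20.3 V_DS² − 18.46 V_DS + 1.84 = 0, giving V_DS = 0.114 V (the root below V_ov).
I_D = (1.84 − 0.114) / 14.5 = 0.119 mA.

I_D = 0.119 mA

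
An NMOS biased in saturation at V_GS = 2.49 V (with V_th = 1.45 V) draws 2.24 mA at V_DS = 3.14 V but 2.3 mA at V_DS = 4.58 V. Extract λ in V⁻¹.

λ = 0.0198 V⁻¹

With V_GS fixed, I_D ∝ (1 + λ V_DS) in saturation, so I_D2/I_D1 = (1 + λ V_DS2)/(1 + λ V_DS1).
2.3/2.24 = 1.027 = (1 + 4.58 λ)/(1 + 3.14 λ).
Solving: λ (I_D1 V_DS2 − I_D2 V_DS1) = I_D2 − I_D1, so λ = (2.3 − 2.24) / (2.24 × 4.58 − 2.3 × 3.14) = 0.06 / 3.04 = 0.0198 V⁻¹.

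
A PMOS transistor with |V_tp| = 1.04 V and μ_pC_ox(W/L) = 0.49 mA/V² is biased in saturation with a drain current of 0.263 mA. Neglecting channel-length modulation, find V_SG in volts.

V_SG = 2.08 V

In saturation I_D = ½ k_p (V_SG − |V_tp|)², so V_SG − |V_tp| = √(2 I_D / k_p) = √(2 × 0.263 / 0.49) = 1.04 V.
V_SG = 1.04 + 1.04 = 2.08 V.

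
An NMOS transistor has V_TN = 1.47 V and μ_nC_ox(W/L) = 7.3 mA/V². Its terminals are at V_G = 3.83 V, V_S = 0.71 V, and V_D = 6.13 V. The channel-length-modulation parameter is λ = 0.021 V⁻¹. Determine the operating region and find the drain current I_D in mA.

V_GS = V_G − V_S = 3.83 − 0.71 = 3.12 V; V_DS = V_D − V_S = 6.13 − 0.71 = 5.42 V.
V_ov = V_GS − V_TN = 3.12 − 1.47 = 1.65 V.
Since V_DS = 5.42 V ≥ V_ov = 1.65 V, the device is in saturation.
I_D = ½ k_n V_ov² (1 + λ V_DS) = 0.5 × 7.3 × 1.65² × (1 + 0.021 × 5.42) = 11.1 mA.

Saturation; I_D = 11.1 mA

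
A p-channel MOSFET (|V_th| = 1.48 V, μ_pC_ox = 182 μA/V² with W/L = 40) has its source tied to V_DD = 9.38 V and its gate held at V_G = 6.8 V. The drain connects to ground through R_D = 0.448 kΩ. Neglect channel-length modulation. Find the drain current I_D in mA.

I_D = 4.40 mA

V_SG = V_DD − V_G = 9.38 − 6.8 = 2.58 V, so V_ov = 2.58 − 1.48 = 1.1 V.
k_p = μ_pC_ox · (W/L) = 7.28 mA/V².
Assume saturation: I_D = ½ k_p V_ov² = 0.5 × 7.28 × 1.1² = 4.4 mA, giving V_SD = V_DD − I_D R_D = 9.38 − 4.4 × 0.448 = 7.41 V.
V_SD = 7.41 V ≥ V_ov = 1.1 V, confirming saturation.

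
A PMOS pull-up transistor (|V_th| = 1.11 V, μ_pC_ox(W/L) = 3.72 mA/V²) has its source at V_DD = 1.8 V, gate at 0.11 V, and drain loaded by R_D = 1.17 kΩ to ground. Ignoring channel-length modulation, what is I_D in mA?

I_D = 0.626 mA

V_SG = V_DD − V_G = 1.8 − 0.11 = 1.69 V, so V_ov = 1.69 − 1.11 = 0.58 V.
Assume saturation: I_D = ½ k_p V_ov² = 0.5 × 3.72 × 0.58² = 0.626 mA, giving V_SD = V_DD − I_D R_D = 1.8 − 0.626 × 1.17 = 1.07 V.
V_SD = 1.07 V ≥ V_ov = 0.58 V, confirming saturation.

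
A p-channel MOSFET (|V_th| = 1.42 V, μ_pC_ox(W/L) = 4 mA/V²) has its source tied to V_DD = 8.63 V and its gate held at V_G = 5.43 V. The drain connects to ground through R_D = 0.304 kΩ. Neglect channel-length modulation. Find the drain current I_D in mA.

I_D = 6.34 mA

V_SG = V_DD − V_G = 8.63 − 5.43 = 3.2 V, so V_ov = 3.2 − 1.42 = 1.78 V.
Assume saturation: I_D = ½ k_p V_ov² = 0.5 × 4 × 1.78² = 6.34 mA, giving V_SD = V_DD − I_D R_D = 8.63 − 6.34 × 0.304 = 6.7 V.
V_SD = 6.7 V ≥ V_ov = 1.78 V, confirming saturation.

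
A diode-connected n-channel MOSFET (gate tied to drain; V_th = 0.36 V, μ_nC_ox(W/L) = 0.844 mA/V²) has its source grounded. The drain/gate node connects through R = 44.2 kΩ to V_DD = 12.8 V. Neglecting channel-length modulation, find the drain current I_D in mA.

I_D = 0.264 mA

With gate tied to drain, V_GS = V_DS ≥ V_GS − V_th, so the device is in saturation.
KCL at the drain: ½ k_n (V_GS − V_th)² = (V_DD − V_GS)/R.
Let x = V_GS − 0.36. Then 18.7 x² + x − 12.44 = 0, giving x = 0.79 V (positive root), so V_GS = 1.15 V.
I_D = (V_DD − V_GS)/R = (12.8 − 1.15) / 44.2 = 0.264 mA.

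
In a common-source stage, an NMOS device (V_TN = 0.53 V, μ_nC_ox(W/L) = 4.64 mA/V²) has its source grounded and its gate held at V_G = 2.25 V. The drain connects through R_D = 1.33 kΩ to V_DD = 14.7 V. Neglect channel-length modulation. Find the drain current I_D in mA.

V_GS = V_G = 2.25 V, so V_ov = 2.25 − 0.53 = 1.72 V.
Assume saturation: I_D = ½ k_n V_ov² = 0.5 × 4.64 × 1.72² = 6.86 mA, giving V_DS = V_DD − I_D R_D = 14.7 − 6.86 × 1.33 = 5.57 V.
V_DS = 5.57 V ≥ V_ov = 1.72 V, confirming saturation.

I_D = 6.86 mA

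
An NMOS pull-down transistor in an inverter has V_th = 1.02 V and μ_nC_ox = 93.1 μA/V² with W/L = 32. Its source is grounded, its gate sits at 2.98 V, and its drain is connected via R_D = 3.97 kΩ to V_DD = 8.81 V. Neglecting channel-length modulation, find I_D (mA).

V_GS = V_G = 2.98 V, so V_ov = 2.98 − 1.02 = 1.96 V.
k_n = μ_nC_ox · (W/L) = 2.979 mA/V².
Assume saturation: I_D = ½ k_n V_ov² = 0.5 × 2.979 × 1.96² = 5.72 mA, giving V_DS = V_DD − I_D R_D = 8.81 − 5.72 × 3.97 = -13.9 V.
But -13.9 V < V_ov = 1.96 V, so the device is actually in triode.
In triode I_D = k_n[V_ov V_DS − ½ V_DS²] and I_D = (V_DD − V_DS)/R_D. Equating: 5.91 V_DS² − 24.18 V_DS + 8.81 = 0, giving V_DS = 0.404 V (the root below V_ov).
I_D = (8.81 − 0.404) / 3.97 = 2.12 mA.

I_D = 2.12 mA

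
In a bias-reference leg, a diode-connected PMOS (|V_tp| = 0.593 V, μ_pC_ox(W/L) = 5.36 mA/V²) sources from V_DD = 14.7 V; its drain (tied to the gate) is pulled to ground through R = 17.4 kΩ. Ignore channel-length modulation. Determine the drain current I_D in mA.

I_D = 0.780 mA

With gate tied to drain, V_SG = V_SD ≥ V_SG − |V_tp|, so the device is in saturation.
KCL at the drain: ½ k_p (V_SG − |V_tp|)² = (V_DD − V_SG)/R.
Let x = V_SG − 0.593. Then 46.6 x² + x − 14.11 = 0, giving x = 0.539 V (positive root), so V_SG = 1.13 V.
I_D = (V_DD − V_SG)/R = (14.7 − 1.13) / 17.4 = 0.78 mA.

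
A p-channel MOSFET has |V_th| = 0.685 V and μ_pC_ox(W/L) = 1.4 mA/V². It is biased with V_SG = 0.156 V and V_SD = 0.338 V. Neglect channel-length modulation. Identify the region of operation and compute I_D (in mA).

Cutoff; I_D = 0 mA

V_SG = 0.156 V < |V_th| = 0.685 V, so the transistor is in cutoff.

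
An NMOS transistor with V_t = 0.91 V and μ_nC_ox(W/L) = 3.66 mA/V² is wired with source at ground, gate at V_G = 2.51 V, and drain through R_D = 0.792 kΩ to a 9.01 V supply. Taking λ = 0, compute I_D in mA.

V_GS = V_G = 2.51 V, so V_ov = 2.51 − 0.91 = 1.6 V.
Assume saturation: I_D = ½ k_n V_ov² = 0.5 × 3.66 × 1.6² = 4.68 mA, giving V_DS = V_DD − I_D R_D = 9.01 − 4.68 × 0.792 = 5.3 V.
V_DS = 5.3 V ≥ V_ov = 1.6 V, confirming saturation.

I_D = 4.68 mA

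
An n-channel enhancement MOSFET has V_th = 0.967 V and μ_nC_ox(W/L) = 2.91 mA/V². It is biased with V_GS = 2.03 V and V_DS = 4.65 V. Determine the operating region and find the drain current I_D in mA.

Saturation; I_D = 1.64 mA

V_ov = V_GS − V_th = 2.03 − 0.967 = 1.06 V.
Since V_DS = 4.65 V ≥ V_ov = 1.06 V, the device is in saturation.
I_D = ½ k_n V_ov² = 0.5 × 2.91 × 1.06² = 1.64 mA.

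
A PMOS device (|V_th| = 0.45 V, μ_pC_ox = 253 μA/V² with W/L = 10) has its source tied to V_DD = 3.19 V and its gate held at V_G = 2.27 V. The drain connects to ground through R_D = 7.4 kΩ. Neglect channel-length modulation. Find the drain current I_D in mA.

V_SG = V_DD − V_G = 3.19 − 2.27 = 0.92 V, so V_ov = 0.92 − 0.45 = 0.47 V.
k_p = μ_pC_ox · (W/L) = 2.53 mA/V².
Assume saturation: I_D = ½ k_p V_ov² = 0.5 × 2.53 × 0.47² = 0.279 mA, giving V_SD = V_DD − I_D R_D = 3.19 − 0.279 × 7.4 = 1.12 V.
V_SD = 1.12 V ≥ V_ov = 0.47 V, confirming saturation.

I_D = 0.279 mA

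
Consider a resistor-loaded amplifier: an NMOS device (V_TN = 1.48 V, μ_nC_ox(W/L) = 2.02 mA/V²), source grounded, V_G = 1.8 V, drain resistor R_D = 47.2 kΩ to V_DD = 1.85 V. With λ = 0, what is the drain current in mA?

V_GS = V_G = 1.8 V, so V_ov = 1.8 − 1.48 = 0.32 V.
Assume saturation: I_D = ½ k_n V_ov² = 0.5 × 2.02 × 0.32² = 0.103 mA, giving V_DS = V_DD − I_D R_D = 1.85 − 0.103 × 47.2 = -3.03 V.
But -3.03 V < V_ov = 0.32 V, so the device is actually in triode.
In triode I_D = k_n[V_ov V_DS − ½ V_DS²] and I_D = (V_DD − V_DS)/R_D. Equating: 47.7 V_DS² − 31.51 V_DS + 1.85 = 0, giving V_DS = 0.0651 V (the root below V_ov).
I_D = (1.85 − 0.0651) / 47.2 = 0.0378 mA.

I_D = 0.0378 mA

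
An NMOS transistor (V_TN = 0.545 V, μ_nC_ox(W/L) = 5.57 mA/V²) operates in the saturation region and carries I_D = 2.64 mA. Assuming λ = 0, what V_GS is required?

In saturation I_D = ½ k_n (V_GS − V_TN)², so V_GS − V_TN = √(2 I_D / k_n) = √(2 × 2.64 / 5.57) = 0.974 V.
V_GS = 0.545 + 0.974 = 1.52 V.

V_GS = 1.52 V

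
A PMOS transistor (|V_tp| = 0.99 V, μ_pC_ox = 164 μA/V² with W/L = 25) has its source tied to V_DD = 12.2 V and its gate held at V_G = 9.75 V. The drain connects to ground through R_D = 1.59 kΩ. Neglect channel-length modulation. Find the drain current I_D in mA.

V_SG = V_DD − V_G = 12.2 − 9.75 = 2.45 V, so V_ov = 2.45 − 0.99 = 1.46 V.
k_p = μ_pC_ox · (W/L) = 4.1 mA/V².
Assume saturation: I_D = ½ k_p V_ov² = 0.5 × 4.1 × 1.46² = 4.37 mA, giving V_SD = V_DD − I_D R_D = 12.2 − 4.37 × 1.59 = 5.25 V.
V_SD = 5.25 V ≥ V_ov = 1.46 V, confirming saturation.

I_D = 4.37 mA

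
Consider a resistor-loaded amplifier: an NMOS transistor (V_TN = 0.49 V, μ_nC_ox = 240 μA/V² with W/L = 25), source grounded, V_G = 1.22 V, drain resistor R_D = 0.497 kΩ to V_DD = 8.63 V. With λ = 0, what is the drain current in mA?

I_D = 1.60 mA

V_GS = V_G = 1.22 V, so V_ov = 1.22 − 0.49 = 0.73 V.
k_n = μ_nC_ox · (W/L) = 6 mA/V².
Assume saturation: I_D = ½ k_n V_ov² = 0.5 × 6 × 0.73² = 1.6 mA, giving V_DS = V_DD − I_D R_D = 8.63 − 1.6 × 0.497 = 7.84 V.
V_DS = 7.84 V ≥ V_ov = 0.73 V, confirming saturation.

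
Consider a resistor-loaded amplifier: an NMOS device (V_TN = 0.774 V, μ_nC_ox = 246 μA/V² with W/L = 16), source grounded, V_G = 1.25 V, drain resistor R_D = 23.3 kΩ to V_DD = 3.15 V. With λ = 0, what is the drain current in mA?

I_D = 0.132 mA

V_GS = V_G = 1.25 V, so V_ov = 1.25 − 0.774 = 0.476 V.
k_n = μ_nC_ox · (W/L) = 3.936 mA/V².
Assume saturation: I_D = ½ k_n V_ov² = 0.5 × 3.936 × 0.476² = 0.446 mA, giving V_DS = V_DD − I_D R_D = 3.15 − 0.446 × 23.3 = -7.24 V.
But -7.24 V < V_ov = 0.476 V, so the device is actually in triode.
In triode I_D = k_n[V_ov V_DS − ½ V_DS²] and I_D = (V_DD − V_DS)/R_D. Equating: 45.9 V_DS² − 44.65 V_DS + 3.15 = 0, giving V_DS = 0.0766 V (the root below V_ov).
I_D = (3.15 − 0.0766) / 23.3 = 0.132 mA.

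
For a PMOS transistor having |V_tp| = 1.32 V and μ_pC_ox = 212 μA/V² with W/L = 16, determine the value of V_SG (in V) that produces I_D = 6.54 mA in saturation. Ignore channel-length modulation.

V_SG = 3.28 V

k_p = μ_pC_ox · (W/L) = 3.392 mA/V².
In saturation I_D = ½ k_p (V_SG − |V_tp|)², so V_SG − |V_tp| = √(2 I_D / k_p) = √(2 × 6.54 / 3.392) = 1.96 V.
V_SG = 1.32 + 1.96 = 3.28 V.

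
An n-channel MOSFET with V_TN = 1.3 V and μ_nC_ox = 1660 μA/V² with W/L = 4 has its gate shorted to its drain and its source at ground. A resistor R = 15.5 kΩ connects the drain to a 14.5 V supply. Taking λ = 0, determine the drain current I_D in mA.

I_D = 0.820 mA

With gate tied to drain, V_GS = V_DS ≥ V_GS − V_TN, so the device is in saturation.
k_n = μ_nC_ox · (W/L) = 6.64 mA/V².
KCL at the drain: ½ k_n (V_GS − V_TN)² = (V_DD − V_GS)/R.
Let x = V_GS − 1.3. Then 51.5 x² + x − 13.2 = 0, giving x = 0.497 V (positive root), so V_GS = 1.8 V.
I_D = (V_DD − V_GS)/R = (14.5 − 1.8) / 15.5 = 0.82 mA.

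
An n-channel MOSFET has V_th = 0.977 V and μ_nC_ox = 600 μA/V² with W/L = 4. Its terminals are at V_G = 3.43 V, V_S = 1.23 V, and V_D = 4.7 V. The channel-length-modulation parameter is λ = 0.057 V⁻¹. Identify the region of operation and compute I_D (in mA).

V_GS = V_G − V_S = 3.43 − 1.23 = 2.2 V; V_DS = V_D − V_S = 4.7 − 1.23 = 3.47 V.
k_n = μ_nC_ox · (W/L) = 2.4 mA/V².
V_ov = V_GS − V_th = 2.2 − 0.977 = 1.22 V.
Since V_DS = 3.47 V ≥ V_ov = 1.22 V, the device is in saturation.
I_D = ½ k_n V_ov² (1 + λ V_DS) = 0.5 × 2.4 × 1.22² × (1 + 0.057 × 3.47) = 2.15 mA.

Saturation; I_D = 2.15 mA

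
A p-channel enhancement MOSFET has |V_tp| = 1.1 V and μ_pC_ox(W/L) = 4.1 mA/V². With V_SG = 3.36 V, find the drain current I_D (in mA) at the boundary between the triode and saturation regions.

At the boundary V_SD = V_ov = V_SG − |V_tp| = 3.36 − 1.1 = 2.26 V.
I_D = ½ k_p V_ov² = 0.5 × 4.1 × 2.26² = 10.5 mA.

I_D = 10.5 mA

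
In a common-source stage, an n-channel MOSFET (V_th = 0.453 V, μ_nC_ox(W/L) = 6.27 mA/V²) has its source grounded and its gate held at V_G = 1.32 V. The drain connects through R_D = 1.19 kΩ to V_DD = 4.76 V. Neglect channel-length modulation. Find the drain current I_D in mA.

I_D = 2.36 mA

V_GS = V_G = 1.32 V, so V_ov = 1.32 − 0.453 = 0.867 V.
Assume saturation: I_D = ½ k_n V_ov² = 0.5 × 6.27 × 0.867² = 2.36 mA, giving V_DS = V_DD − I_D R_D = 4.76 − 2.36 × 1.19 = 1.96 V.
V_DS = 1.96 V ≥ V_ov = 0.867 V, confirming saturation.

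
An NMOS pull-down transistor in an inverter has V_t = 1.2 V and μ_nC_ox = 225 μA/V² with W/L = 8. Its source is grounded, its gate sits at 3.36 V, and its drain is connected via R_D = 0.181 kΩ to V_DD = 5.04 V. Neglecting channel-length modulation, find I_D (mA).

I_D = 4.20 mA

V_GS = V_G = 3.36 V, so V_ov = 3.36 − 1.2 = 2.16 V.
k_n = μ_nC_ox · (W/L) = 1.8 mA/V².
Assume saturation: I_D = ½ k_n V_ov² = 0.5 × 1.8 × 2.16² = 4.2 mA, giving V_DS = V_DD − I_D R_D = 5.04 − 4.2 × 0.181 = 4.28 V.
V_DS = 4.28 V ≥ V_ov = 2.16 V, confirming saturation.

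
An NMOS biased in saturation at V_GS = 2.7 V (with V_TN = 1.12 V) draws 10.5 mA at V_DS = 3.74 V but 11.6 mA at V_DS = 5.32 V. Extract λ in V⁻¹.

With V_GS fixed, I_D ∝ (1 + λ V_DS) in saturation, so I_D2/I_D1 = (1 + λ V_DS2)/(1 + λ V_DS1).
11.6/10.5 = 1.105 = (1 + 5.32 λ)/(1 + 3.74 λ).
Solving: λ (I_D1 V_DS2 − I_D2 V_DS1) = I_D2 − I_D1, so λ = (11.6 − 10.5) / (10.5 × 5.32 − 11.6 × 3.74) = 1.1 / 12.5 = 0.0882 V⁻¹.

λ = 0.0882 V⁻¹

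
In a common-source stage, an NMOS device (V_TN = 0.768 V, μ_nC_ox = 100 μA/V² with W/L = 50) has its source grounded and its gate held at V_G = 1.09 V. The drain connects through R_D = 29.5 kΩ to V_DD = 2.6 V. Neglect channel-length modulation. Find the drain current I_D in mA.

V_GS = V_G = 1.09 V, so V_ov = 1.09 − 0.768 = 0.322 V.
k_n = μ_nC_ox · (W/L) = 5 mA/V².
Assume saturation: I_D = ½ k_n V_ov² = 0.5 × 5 × 0.322² = 0.259 mA, giving V_DS = V_DD − I_D R_D = 2.6 − 0.259 × 29.5 = -5.05 V.
But -5.05 V < V_ov = 0.322 V, so the device is actually in triode.
In triode I_D = k_n[V_ov V_DS − ½ V_DS²] and I_D = (V_DD − V_DS)/R_D. Equating: 73.8 V_DS² − 48.5 V_DS + 2.6 = 0, giving V_DS = 0.0589 V (the root below V_ov).
I_D = (2.6 − 0.0589) / 29.5 = 0.0861 mA.

I_D = 0.0861 mA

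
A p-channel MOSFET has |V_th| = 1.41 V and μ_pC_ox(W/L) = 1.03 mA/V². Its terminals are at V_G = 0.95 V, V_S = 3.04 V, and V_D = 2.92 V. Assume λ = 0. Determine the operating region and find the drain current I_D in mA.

Triode; I_D = 0.0766 mA

V_SG = V_S − V_G = 3.04 − 0.95 = 2.09 V; V_SD = V_S − V_D = 3.04 − 2.92 = 0.12 V.
V_ov = V_SG − |V_th| = 2.09 − 1.41 = 0.68 V.
Since V_SD = 0.12 V < V_ov = 0.68 V, the device is in the triode region.
I_D = k_p [V_ov · V_SD − ½ V_SD²] = 1.03 × [0.68 × 0.12 − 0.5 × 0.12²] = 0.0766 mA.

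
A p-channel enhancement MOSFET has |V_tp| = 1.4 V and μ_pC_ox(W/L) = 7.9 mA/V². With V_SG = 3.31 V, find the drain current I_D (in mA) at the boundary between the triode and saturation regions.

I_D = 14.4 mA

At the boundary V_SD = V_ov = V_SG − |V_tp| = 3.31 − 1.4 = 1.91 V.
I_D = ½ k_p V_ov² = 0.5 × 7.9 × 1.91² = 14.4 mA.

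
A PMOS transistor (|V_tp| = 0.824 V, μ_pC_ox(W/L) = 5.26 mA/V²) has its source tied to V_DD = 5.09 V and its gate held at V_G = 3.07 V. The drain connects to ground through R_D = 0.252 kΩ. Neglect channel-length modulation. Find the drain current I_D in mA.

I_D = 3.76 mA

V_SG = V_DD − V_G = 5.09 − 3.07 = 2.02 V, so V_ov = 2.02 − 0.824 = 1.2 V.
Assume saturation: I_D = ½ k_p V_ov² = 0.5 × 5.26 × 1.2² = 3.76 mA, giving V_SD = V_DD − I_D R_D = 5.09 − 3.76 × 0.252 = 4.14 V.
V_SD = 4.14 V ≥ V_ov = 1.2 V, confirming saturation.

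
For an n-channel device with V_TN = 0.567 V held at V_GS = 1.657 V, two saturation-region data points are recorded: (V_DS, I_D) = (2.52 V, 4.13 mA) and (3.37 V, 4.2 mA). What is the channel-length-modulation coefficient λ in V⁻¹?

With V_GS fixed, I_D ∝ (1 + λ V_DS) in saturation, so I_D2/I_D1 = (1 + λ V_DS2)/(1 + λ V_DS1).
4.2/4.13 = 1.017 = (1 + 3.37 λ)/(1 + 2.52 λ).
Solving: λ (I_D1 V_DS2 − I_D2 V_DS1) = I_D2 − I_D1, so λ = (4.2 − 4.13) / (4.13 × 3.37 − 4.2 × 2.52) = 0.07 / 3.33 = 0.021 V⁻¹.

λ = 0.0210 V⁻¹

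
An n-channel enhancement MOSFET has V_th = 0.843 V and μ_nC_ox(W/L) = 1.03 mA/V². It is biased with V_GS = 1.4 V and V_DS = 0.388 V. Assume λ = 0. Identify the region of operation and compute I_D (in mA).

Triode; I_D = 0.145 mA

V_ov = V_GS − V_th = 1.4 − 0.843 = 0.557 V.
Since V_DS = 0.388 V < V_ov = 0.557 V, the device is in the triode region.
I_D = k_n [V_ov · V_DS − ½ V_DS²] = 1.03 × [0.557 × 0.388 − 0.5 × 0.388²] = 0.145 mA.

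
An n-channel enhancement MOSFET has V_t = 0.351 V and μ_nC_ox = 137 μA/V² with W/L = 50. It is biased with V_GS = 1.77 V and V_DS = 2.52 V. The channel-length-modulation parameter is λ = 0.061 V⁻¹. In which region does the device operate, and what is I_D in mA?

k_n = μ_nC_ox · (W/L) = 6.85 mA/V².
V_ov = V_GS − V_t = 1.77 − 0.351 = 1.42 V.
Since V_DS = 2.52 V ≥ V_ov = 1.42 V, the device is in saturation.
I_D = ½ k_n V_ov² (1 + λ V_DS) = 0.5 × 6.85 × 1.42² × (1 + 0.061 × 2.52) = 7.96 mA.

Saturation; I_D = 7.96 mA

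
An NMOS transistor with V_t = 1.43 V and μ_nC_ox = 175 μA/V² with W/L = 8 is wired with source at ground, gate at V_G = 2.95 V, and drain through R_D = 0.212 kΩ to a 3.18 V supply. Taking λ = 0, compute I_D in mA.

I_D = 1.62 mA

V_GS = V_G = 2.95 V, so V_ov = 2.95 − 1.43 = 1.52 V.
k_n = μ_nC_ox · (W/L) = 1.4 mA/V².
Assume saturation: I_D = ½ k_n V_ov² = 0.5 × 1.4 × 1.52² = 1.62 mA, giving V_DS = V_DD − I_D R_D = 3.18 − 1.62 × 0.212 = 2.84 V.
V_DS = 2.84 V ≥ V_ov = 1.52 V, confirming saturation.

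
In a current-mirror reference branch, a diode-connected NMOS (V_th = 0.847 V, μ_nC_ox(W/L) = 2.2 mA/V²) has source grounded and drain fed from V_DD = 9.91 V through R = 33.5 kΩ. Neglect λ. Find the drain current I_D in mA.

With gate tied to drain, V_GS = V_DS ≥ V_GS − V_th, so the device is in saturation.
KCL at the drain: ½ k_n (V_GS − V_th)² = (V_DD − V_GS)/R.
Let x = V_GS − 0.847. Then 36.9 x² + x − 9.063 = 0, giving x = 0.483 V (positive root), so V_GS = 1.33 V.
I_D = (V_DD − V_GS)/R = (9.91 − 1.33) / 33.5 = 0.256 mA.

I_D = 0.256 mA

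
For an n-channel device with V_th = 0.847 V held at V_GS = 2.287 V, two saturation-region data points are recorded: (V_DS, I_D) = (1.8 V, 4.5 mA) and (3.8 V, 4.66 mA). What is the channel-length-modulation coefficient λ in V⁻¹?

λ = 0.0184 V⁻¹

With V_GS fixed, I_D ∝ (1 + λ V_DS) in saturation, so I_D2/I_D1 = (1 + λ V_DS2)/(1 + λ V_DS1).
4.66/4.5 = 1.036 = (1 + 3.8 λ)/(1 + 1.8 λ).
Solving: λ (I_D1 V_DS2 − I_D2 V_DS1) = I_D2 − I_D1, so λ = (4.66 − 4.5) / (4.5 × 3.8 − 4.66 × 1.8) = 0.16 / 8.71 = 0.0184 V⁻¹.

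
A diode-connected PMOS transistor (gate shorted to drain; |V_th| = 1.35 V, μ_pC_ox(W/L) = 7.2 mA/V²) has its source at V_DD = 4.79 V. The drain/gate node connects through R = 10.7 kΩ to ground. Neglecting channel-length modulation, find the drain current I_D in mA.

With gate tied to drain, V_SG = V_SD ≥ V_SG − |V_th|, so the device is in saturation.
KCL at the drain: ½ k_p (V_SG − |V_th|)² = (V_DD − V_SG)/R.
Let x = V_SG − 1.35. Then 38.5 x² + x − 3.44 = 0, giving x = 0.286 V (positive root), so V_SG = 1.64 V.
I_D = (V_DD − V_SG)/R = (4.79 − 1.64) / 10.7 = 0.295 mA.

I_D = 0.295 mA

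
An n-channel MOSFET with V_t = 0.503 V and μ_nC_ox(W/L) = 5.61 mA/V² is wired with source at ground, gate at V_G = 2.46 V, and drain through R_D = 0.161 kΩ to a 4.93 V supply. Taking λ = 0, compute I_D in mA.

V_GS = V_G = 2.46 V, so V_ov = 2.46 − 0.503 = 1.96 V.
Assume saturation: I_D = ½ k_n V_ov² = 0.5 × 5.61 × 1.96² = 10.7 mA, giving V_DS = V_DD − I_D R_D = 4.93 − 10.7 × 0.161 = 3.2 V.
V_DS = 3.2 V ≥ V_ov = 1.96 V, confirming saturation.

I_D = 10.7 mA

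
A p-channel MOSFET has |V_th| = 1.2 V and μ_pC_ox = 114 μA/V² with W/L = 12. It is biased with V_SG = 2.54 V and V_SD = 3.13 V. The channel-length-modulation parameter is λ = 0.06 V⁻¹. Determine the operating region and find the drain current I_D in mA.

Saturation; I_D = 1.46 mA

k_p = μ_pC_ox · (W/L) = 1.368 mA/V².
V_ov = V_SG − |V_th| = 2.54 − 1.2 = 1.34 V.
Since V_SD = 3.13 V ≥ V_ov = 1.34 V, the device is in saturation.
I_D = ½ k_p V_ov² (1 + λ V_SD) = 0.5 × 1.368 × 1.34² × (1 + 0.06 × 3.13) = 1.46 mA.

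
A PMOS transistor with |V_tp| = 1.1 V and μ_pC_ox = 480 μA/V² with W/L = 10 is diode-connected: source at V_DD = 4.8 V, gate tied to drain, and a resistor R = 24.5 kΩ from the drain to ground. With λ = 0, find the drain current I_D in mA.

I_D = 0.141 mA

With gate tied to drain, V_SG = V_SD ≥ V_SG − |V_tp|, so the device is in saturation.
k_p = μ_pC_ox · (W/L) = 4.8 mA/V².
KCL at the drain: ½ k_p (V_SG − |V_tp|)² = (V_DD − V_SG)/R.
Let x = V_SG − 1.1. Then 58.8 x² + x − 3.7 = 0, giving x = 0.242 V (positive root), so V_SG = 1.34 V.
I_D = (V_DD − V_SG)/R = (4.8 − 1.34) / 24.5 = 0.141 mA.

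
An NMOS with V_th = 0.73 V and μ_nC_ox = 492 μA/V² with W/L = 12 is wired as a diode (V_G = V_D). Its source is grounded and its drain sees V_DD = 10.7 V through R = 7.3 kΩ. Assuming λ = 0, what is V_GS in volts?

With gate tied to drain, V_GS = V_DS ≥ V_GS − V_th, so the device is in saturation.
k_n = μ_nC_ox · (W/L) = 5.904 mA/V².
KCL at the drain: ½ k_n (V_GS − V_th)² = (V_DD − V_GS)/R.
Let x = V_GS − 0.73. Then 21.5 x² + x − 9.97 = 0, giving x = 0.657 V (positive root), so V_GS = 1.39 V.
I_D = (V_DD − V_GS)/R = (10.7 − 1.39) / 7.3 = 1.28 mA.

V_GS = 1.39 V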